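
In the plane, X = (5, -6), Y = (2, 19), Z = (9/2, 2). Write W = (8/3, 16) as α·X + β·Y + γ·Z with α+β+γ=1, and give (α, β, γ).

Signed area of the reference triangle: [XYZ] = ½·(5·(19−2) + 2·(2−(-6)) + (9/2)·(-6−19)) = ½·(85 + 16 − 225/2) = -23/4.
[WYZ] = ½·((8/3)·(19−2) + 2·(2−16) + (9/2)·(16−19)) = ½·(136/3 − 28 − 27/2) = 23/12, so the X-coordinate is (23/12)/(-23/4) = -1/3.
[XWZ] = ½·(5·(16−2) + (8/3)·(2−(-6)) + (9/2)·(-6−16)) = ½·(70 + 64/3 − 99) = -23/6, so the Y-coordinate is 2/3.
[XYW] = ½·(5·(19−16) + 2·(16−(-6)) + (8/3)·(-6−19)) = ½·(15 + 44 − 200/3) = -23/6, so the Z-coordinate is 2/3.

(-1/3, 2/3, 2/3)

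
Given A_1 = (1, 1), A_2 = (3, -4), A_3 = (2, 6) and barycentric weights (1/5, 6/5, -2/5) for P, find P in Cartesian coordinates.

(3, -7)

P = (1/5)·A_1 + (6/5)·A_2 + (-2/5)·A_3.
x-coordinate: (1/5)·1 + (6/5)·3 + (-2/5)·2 = 3.
y-coordinate: (1/5)·1 + (6/5)·(-4) + (-2/5)·6 = -7.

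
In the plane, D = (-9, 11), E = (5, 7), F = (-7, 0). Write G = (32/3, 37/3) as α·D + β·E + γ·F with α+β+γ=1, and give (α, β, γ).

Signed area of the reference triangle: [DEF] = ½·((-9)·(7−0) + 5·(0−11) + (-7)·(11−7)) = ½·(-63 − 55 − 28) = -73.
[GEF] = ½·((32/3)·(7−0) + 5·(0−(37/3)) + (-7)·(37/3−7)) = ½·(224/3 − 185/3 − 112/3) = -73/6, so the D-coordinate is (-73/6)/(-73) = 1/6.
[DGF] = ½·((-9)·(37/3−0) + (32/3)·(0−11) + (-7)·(11−(37/3))) = ½·(-111 − 352/3 + 28/3) = -219/2, so the E-coordinate is 3/2.
[DEG] = ½·((-9)·(7−(37/3)) + 5·(37/3−11) + (32/3)·(11−7)) = ½·(48 + 20/3 + 128/3) = 146/3, so the F-coordinate is -2/3.

(1/6, 3/2, -2/3)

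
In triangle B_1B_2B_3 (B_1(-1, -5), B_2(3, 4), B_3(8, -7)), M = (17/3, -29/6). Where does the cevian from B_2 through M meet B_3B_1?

Barycentric coordinates of M with respect to B_1B_2B_3: (1/6, 1/6, 2/3).
On side B_3B_1 the B_2-coordinate is zero; dropping M's B_2-weight 1/6 and renormalizing the remaining 2/3 : 1/6 gives weights 4/5, 1/5 on B_3, B_1.
N = (4/5)·(8, -7) + (1/5)·(-1, -5) = (31/5, -33/5).

(31/5, -33/5)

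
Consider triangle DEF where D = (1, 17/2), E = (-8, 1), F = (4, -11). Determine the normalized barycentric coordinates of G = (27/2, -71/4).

Signed area of the reference triangle: [DEF] = ½·(1·(1−(-11)) + (-8)·(-11−(17/2)) + 4·(17/2−1)) = ½·(12 + 156 + 30) = 99.
[GEF] = ½·((27/2)·(1−(-11)) + (-8)·(-11−(-71/4)) + 4·(-71/4−1)) = ½·(162 − 54 − 75) = 33/2, so the D-coordinate is (33/2)/99 = 1/6.
[DGF] = ½·(1·(-71/4−(-11)) + (27/2)·(-11−(17/2)) + 4·(17/2−(-71/4))) = ½·(-27/4 − 1053/4 + 105) = -165/2, so the E-coordinate is -5/6.
[DEG] = ½·(1·(1−(-71/4)) + (-8)·(-71/4−(17/2)) + (27/2)·(17/2−1)) = ½·(75/4 + 210 + 405/4) = 165, so the F-coordinate is 5/3.
Check: 1/6 − 5/6 + 5/3 = 1.

(1/6, -5/6, 5/3)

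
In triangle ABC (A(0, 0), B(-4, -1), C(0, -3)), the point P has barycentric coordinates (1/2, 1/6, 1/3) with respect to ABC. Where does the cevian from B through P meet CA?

(0, -6/5)

Line BP meets CA where the B-coordinate vanishes; zeroing P's B-weight and renormalizing leaves C, A-weights 1/3 : 1/2 → (2/5, 3/5).
So Q = (2/5)·C + (3/5)·A = (0, -6/5).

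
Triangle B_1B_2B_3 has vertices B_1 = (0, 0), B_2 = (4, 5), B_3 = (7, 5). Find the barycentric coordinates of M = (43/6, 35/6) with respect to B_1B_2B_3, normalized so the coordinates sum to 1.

Signed area of the reference triangle: [B_1B_2B_3] = ½·(0·(5−5) + 4·(5−0) + 7·(0−5)) = ½·(0 + 20 − 35) = -15/2.
[MB_2B_3] = ½·((43/6)·(5−5) + 4·(5−(35/6)) + 7·(35/6−5)) = ½·(0 − 10/3 + 35/6) = 5/4, so the B_1-coordinate is (5/4)/(-15/2) = -1/6.
[B_1MB_3] = ½·(0·(35/6−5) + (43/6)·(5−0) + 7·(0−(35/6))) = ½·(0 + 215/6 − 245/6) = -5/2, so the B_2-coordinate is 1/3.
[B_1B_2M] = ½·(0·(5−(35/6)) + 4·(35/6−0) + (43/6)·(0−5)) = ½·(0 + 70/3 − 215/6) = -25/4, so the B_3-coordinate is 5/6.

(-1/6, 1/3, 5/6)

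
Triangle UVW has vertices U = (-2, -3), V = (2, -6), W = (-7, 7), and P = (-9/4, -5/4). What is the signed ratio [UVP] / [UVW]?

1/4

[UVW] = ½·((-2)·(-6−7) + 2·(7−(-3)) + (-7)·(-3−(-6))) = ½·(26 + 20 − 21) = 25/2.
[UVP] = ½·((-2)·(-6−(-5/4)) + 2·(-5/4−(-3)) + (-9/4)·(-3−(-6))) = ½·(19/2 + 7/2 − 27/4) = 25/8, so the ratio is (25/8)/(25/2) = 1/4.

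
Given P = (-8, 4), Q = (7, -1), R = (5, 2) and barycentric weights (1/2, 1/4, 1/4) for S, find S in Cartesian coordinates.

(-1, 9/4)

S = (1/2)·P + (1/4)·Q + (1/4)·R.
x-coordinate: (1/2)·(-8) + (1/4)·7 + (1/4)·5 = -1.
y-coordinate: (1/2)·4 + (1/4)·(-1) + (1/4)·2 = 9/4.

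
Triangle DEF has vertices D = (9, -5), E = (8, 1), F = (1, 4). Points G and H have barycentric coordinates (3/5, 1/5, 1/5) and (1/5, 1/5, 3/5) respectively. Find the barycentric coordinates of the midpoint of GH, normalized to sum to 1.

Since both coordinate triples sum to 1, the midpoint's barycentrics are the componentwise average.
(3/5+1/5)/2 = 2/5; similarly 1/5 and 2/5.

(2/5, 1/5, 2/5)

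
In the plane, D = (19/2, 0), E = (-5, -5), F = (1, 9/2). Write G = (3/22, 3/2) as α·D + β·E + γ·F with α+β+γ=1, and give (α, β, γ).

(1/11, 3/11, 7/11)

Signed area of the reference triangle: [DEF] = ½·((19/2)·(-5−(9/2)) + (-5)·(9/2−0) + 1·(0−(-5))) = ½·(-361/4 − 45/2 + 5) = -431/8.
[GEF] = ½·((3/22)·(-5−(9/2)) + (-5)·(9/2−(3/2)) + 1·(3/2−(-5))) = ½·(-57/44 − 15 + 13/2) = -431/88, so the D-coordinate is (-431/88)/(-431/8) = 1/11.
[DGF] = ½·((19/2)·(3/2−(9/2)) + (3/22)·(9/2−0) + 1·(0−(3/2))) = ½·(-57/2 + 27/44 − 3/2) = -1293/88, so the E-coordinate is 3/11.
[DEG] = ½·((19/2)·(-5−(3/2)) + (-5)·(3/2−0) + (3/22)·(0−(-5))) = ½·(-247/4 − 15/2 + 15/22) = -3017/88, so the F-coordinate is 7/11.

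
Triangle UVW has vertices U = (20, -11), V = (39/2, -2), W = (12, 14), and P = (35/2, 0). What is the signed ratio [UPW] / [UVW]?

3/7

[UVW] = ½·(20·(-2−14) + (39/2)·(14−(-11)) + 12·(-11−(-2))) = ½·(-320 + 975/2 − 108) = 119/4.
[UPW] = ½·(20·(0−14) + (35/2)·(14−(-11)) + 12·(-11−0)) = ½·(-280 + 875/2 − 132) = 51/4, so the ratio is (51/4)/(119/4) = 3/7.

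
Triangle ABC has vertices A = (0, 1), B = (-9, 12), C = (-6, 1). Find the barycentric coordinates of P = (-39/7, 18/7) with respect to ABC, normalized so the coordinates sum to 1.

Signed area of the reference triangle: [ABC] = ½·(0·(12−1) + (-9)·(1−1) + (-6)·(1−12)) = ½·(0 + 0 + 66) = 33.
[PBC] = ½·((-39/7)·(12−1) + (-9)·(1−(18/7)) + (-6)·(18/7−12)) = ½·(-429/7 + 99/7 + 396/7) = 33/7, so the A-coordinate is (33/7)/33 = 1/7.
[APC] = ½·(0·(18/7−1) + (-39/7)·(1−1) + (-6)·(1−(18/7))) = ½·(0 + 0 + 66/7) = 33/7, so the B-coordinate is 1/7.
[ABP] = ½·(0·(12−(18/7)) + (-9)·(18/7−1) + (-39/7)·(1−12)) = ½·(0 − 99/7 + 429/7) = 165/7, so the C-coordinate is 5/7.
Check: 1/7 + 1/7 + 5/7 = 1.

(1/7, 1/7, 5/7)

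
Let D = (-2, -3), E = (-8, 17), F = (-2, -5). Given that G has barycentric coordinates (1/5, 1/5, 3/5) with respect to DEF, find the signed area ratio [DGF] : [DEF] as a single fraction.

The signed ratio [DGF]/[DEF] equals the barycentric coordinate of G at vertex E, which is 1/5.

1/5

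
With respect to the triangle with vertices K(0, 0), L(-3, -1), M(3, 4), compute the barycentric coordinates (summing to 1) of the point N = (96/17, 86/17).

(13/17, -14/17, 18/17)

Signed area of the reference triangle: [KLM] = ½·(0·(-1−4) + (-3)·(4−0) + 3·(0−(-1))) = ½·(0 − 12 + 3) = -9/2.
[NLM] = ½·((96/17)·(-1−4) + (-3)·(4−(86/17)) + 3·(86/17−(-1))) = ½·(-480/17 + 54/17 + 309/17) = -117/34, so the K-coordinate is (-117/34)/(-9/2) = 13/17.
[KNM] = ½·(0·(86/17−4) + (96/17)·(4−0) + 3·(0−(86/17))) = ½·(0 + 384/17 − 258/17) = 63/17, so the L-coordinate is -14/17.
[KLN] = ½·(0·(-1−(86/17)) + (-3)·(86/17−0) + (96/17)·(0−(-1))) = ½·(0 − 258/17 + 96/17) = -81/17, so the M-coordinate is 18/17.
Check: 13/17 − 14/17 + 18/17 = 1.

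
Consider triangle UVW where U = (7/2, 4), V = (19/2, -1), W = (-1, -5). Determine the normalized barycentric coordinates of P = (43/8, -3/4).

Signed area of the reference triangle: [UVW] = ½·((7/2)·(-1−(-5)) + (19/2)·(-5−4) + (-1)·(4−(-1))) = ½·(14 − 171/2 − 5) = -153/4.
[PVW] = ½·((43/8)·(-1−(-5)) + (19/2)·(-5−(-3/4)) + (-1)·(-3/4−(-1))) = ½·(43/2 − 323/8 − 1/4) = -153/16, so the U-coordinate is (-153/16)/(-153/4) = 1/4.
[UPW] = ½·((7/2)·(-3/4−(-5)) + (43/8)·(-5−4) + (-1)·(4−(-3/4))) = ½·(119/8 − 387/8 − 19/4) = -153/8, so the V-coordinate is 1/2.
[UVP] = ½·((7/2)·(-1−(-3/4)) + (19/2)·(-3/4−4) + (43/8)·(4−(-1))) = ½·(-7/8 − 361/8 + 215/8) = -153/16, so the W-coordinate is 1/4.

(1/4, 1/2, 1/4)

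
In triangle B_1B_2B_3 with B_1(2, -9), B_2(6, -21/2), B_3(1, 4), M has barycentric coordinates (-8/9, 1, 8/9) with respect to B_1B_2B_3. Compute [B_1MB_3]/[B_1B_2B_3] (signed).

1

The signed ratio [B_1MB_3]/[B_1B_2B_3] equals the barycentric coordinate of M at vertex B_2, which is 1.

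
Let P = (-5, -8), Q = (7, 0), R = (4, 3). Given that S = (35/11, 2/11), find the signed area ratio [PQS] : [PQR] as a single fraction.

6/11

[PQR] = ½·((-5)·(0−3) + 7·(3−(-8)) + 4·(-8−0)) = ½·(15 + 77 − 32) = 30.
[PQS] = ½·((-5)·(0−(2/11)) + 7·(2/11−(-8)) + (35/11)·(-8−0)) = ½·(10/11 + 630/11 − 280/11) = 180/11, so the ratio is (180/11)/30 = 6/11.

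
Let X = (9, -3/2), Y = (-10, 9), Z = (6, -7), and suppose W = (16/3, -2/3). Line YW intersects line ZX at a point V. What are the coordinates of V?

(42/5, -13/5)

Barycentric coordinates of W with respect to XYZ: (2/3, 1/6, 1/6).
On side ZX the Y-coordinate is zero; dropping W's Y-weight 1/6 and renormalizing the remaining 1/6 : 2/3 gives weights 1/5, 4/5 on Z, X.
V = (1/5)·(6, -7) + (4/5)·(9, -3/2) = (42/5, -13/5).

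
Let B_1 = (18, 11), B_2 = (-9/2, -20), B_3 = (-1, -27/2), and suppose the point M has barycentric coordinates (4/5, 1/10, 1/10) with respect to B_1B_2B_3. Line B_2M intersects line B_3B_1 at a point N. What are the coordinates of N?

(143/9, 149/18)

Line B_2M meets B_3B_1 where the B_2-coordinate vanishes; zeroing M's B_2-weight and renormalizing leaves B_3, B_1-weights 1/10 : 4/5 → (1/9, 8/9).
So N = (1/9)·B_3 + (8/9)·B_1 = (143/9, 149/18).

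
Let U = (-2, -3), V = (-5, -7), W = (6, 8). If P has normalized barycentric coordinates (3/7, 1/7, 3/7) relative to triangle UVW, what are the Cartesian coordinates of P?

P = (3/7)·U + (1/7)·V + (3/7)·W.
x-coordinate: (3/7)·(-2) + (1/7)·(-5) + (3/7)·6 = 1.
y-coordinate: (3/7)·(-3) + (1/7)·(-7) + (3/7)·8 = 8/7.

(1, 8/7)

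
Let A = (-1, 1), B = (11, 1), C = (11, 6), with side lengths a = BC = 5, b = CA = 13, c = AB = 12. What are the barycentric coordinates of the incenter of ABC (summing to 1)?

(1/6, 13/30, 2/5)

The incenter has barycentric coordinates proportional to the opposite side lengths: (5 : 13 : 12).
Normalizing by 5+13+12 = 30 gives (1/6, 13/30, 2/5).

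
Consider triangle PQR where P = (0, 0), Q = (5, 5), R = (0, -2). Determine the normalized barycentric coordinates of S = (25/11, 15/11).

Signed area of the reference triangle: [PQR] = ½·(0·(5−(-2)) + 5·(-2−0) + 0·(0−5)) = ½·(0 − 10 + 0) = -5.
[SQR] = ½·((25/11)·(5−(-2)) + 5·(-2−(15/11)) + 0·(15/11−5)) = ½·(175/11 − 185/11 + 0) = -5/11, so the P-coordinate is (-5/11)/(-5) = 1/11.
[PSR] = ½·(0·(15/11−(-2)) + (25/11)·(-2−0) + 0·(0−(15/11))) = ½·(0 − 50/11 + 0) = -25/11, so the Q-coordinate is 5/11.
[PQS] = ½·(0·(5−(15/11)) + 5·(15/11−0) + (25/11)·(0−5)) = ½·(0 + 75/11 − 125/11) = -25/11, so the R-coordinate is 5/11.

(1/11, 5/11, 5/11)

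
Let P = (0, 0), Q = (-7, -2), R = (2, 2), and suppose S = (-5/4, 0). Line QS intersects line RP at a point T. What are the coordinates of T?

(2/3, 2/3)

Barycentric coordinates of S with respect to PQR: (1/2, 1/4, 1/4).
On side RP the Q-coordinate is zero; dropping S's Q-weight 1/4 and renormalizing the remaining 1/4 : 1/2 gives weights 1/3, 2/3 on R, P.
T = (1/3)·(2, 2) + (2/3)·(0, 0) = (2/3, 2/3).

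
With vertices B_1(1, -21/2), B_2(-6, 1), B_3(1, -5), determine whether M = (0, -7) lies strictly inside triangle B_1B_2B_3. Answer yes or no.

yes

Barycentric coordinates of M: (40/77, 1/7, 26/77).
The three coordinates are positive, positive, positive; a point is interior exactly when all three are positive.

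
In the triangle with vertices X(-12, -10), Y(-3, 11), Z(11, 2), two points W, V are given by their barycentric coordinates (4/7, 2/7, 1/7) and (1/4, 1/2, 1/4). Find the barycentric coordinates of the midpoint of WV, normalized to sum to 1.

(23/56, 11/28, 11/56)

Since both coordinate triples sum to 1, the midpoint's barycentrics are the componentwise average.
(4/7+1/4)/2 = 23/56; similarly 11/28 and 11/56.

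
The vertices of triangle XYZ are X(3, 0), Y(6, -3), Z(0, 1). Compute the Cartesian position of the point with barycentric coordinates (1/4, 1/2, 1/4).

W = (1/4)·X + (1/2)·Y + (1/4)·Z.
x-coordinate: (1/4)·3 + (1/2)·6 + (1/4)·0 = 15/4.
y-coordinate: (1/4)·0 + (1/2)·(-3) + (1/4)·1 = -5/4.

(15/4, -5/4)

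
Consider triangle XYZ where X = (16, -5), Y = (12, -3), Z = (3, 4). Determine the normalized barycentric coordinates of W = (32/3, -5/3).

Signed area of the reference triangle: [XYZ] = ½·(16·(-3−4) + 12·(4−(-5)) + 3·(-5−(-3))) = ½·(-112 + 108 − 6) = -5.
[WYZ] = ½·((32/3)·(-3−4) + 12·(4−(-5/3)) + 3·(-5/3−(-3))) = ½·(-224/3 + 68 + 4) = -4/3, so the X-coordinate is (-4/3)/(-5) = 4/15.
[XWZ] = ½·(16·(-5/3−4) + (32/3)·(4−(-5)) + 3·(-5−(-5/3))) = ½·(-272/3 + 96 − 10) = -7/3, so the Y-coordinate is 7/15.
[XYW] = ½·(16·(-3−(-5/3)) + 12·(-5/3−(-5)) + (32/3)·(-5−(-3))) = ½·(-64/3 + 40 − 64/3) = -4/3, so the Z-coordinate is 4/15.
Check: 4/15 + 7/15 + 4/15 = 1.

(4/15, 7/15, 4/15)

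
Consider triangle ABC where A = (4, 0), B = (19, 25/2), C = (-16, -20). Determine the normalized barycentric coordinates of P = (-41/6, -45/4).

(1/6, 1/6, 2/3)

Signed area of the reference triangle: [ABC] = ½·(4·(25/2−(-20)) + 19·(-20−0) + (-16)·(0−(25/2))) = ½·(130 − 380 + 200) = -25.
[PBC] = ½·((-41/6)·(25/2−(-20)) + 19·(-20−(-45/4)) + (-16)·(-45/4−(25/2))) = ½·(-2665/12 − 665/4 + 380) = -25/6, so the A-coordinate is (-25/6)/(-25) = 1/6.
[APC] = ½·(4·(-45/4−(-20)) + (-41/6)·(-20−0) + (-16)·(0−(-45/4))) = ½·(35 + 410/3 − 180) = -25/6, so the B-coordinate is 1/6.
[ABP] = ½·(4·(25/2−(-45/4)) + 19·(-45/4−0) + (-41/6)·(0−(25/2))) = ½·(95 − 855/4 + 1025/12) = -50/3, so the C-coordinate is 2/3.
Check: 1/6 + 1/6 + 2/3 = 1.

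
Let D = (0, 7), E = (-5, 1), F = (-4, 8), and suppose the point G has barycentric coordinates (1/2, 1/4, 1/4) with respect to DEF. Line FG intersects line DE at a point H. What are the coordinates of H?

(-5/3, 5)

Line FG meets DE where the F-coordinate vanishes; zeroing G's F-weight and renormalizing leaves D, E-weights 1/2 : 1/4 → (2/3, 1/3).
So H = (2/3)·D + (1/3)·E = (-5/3, 5).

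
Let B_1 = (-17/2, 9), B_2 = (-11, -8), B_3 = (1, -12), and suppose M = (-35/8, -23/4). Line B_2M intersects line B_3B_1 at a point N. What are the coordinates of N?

Barycentric coordinates of M with respect to B_1B_2B_3: (1/4, 1/4, 1/2).
On side B_3B_1 the B_2-coordinate is zero; dropping M's B_2-weight 1/4 and renormalizing the remaining 1/2 : 1/4 gives weights 2/3, 1/3 on B_3, B_1.
N = (2/3)·(1, -12) + (1/3)·(-17/2, 9) = (-13/6, -5).

(-13/6, -5)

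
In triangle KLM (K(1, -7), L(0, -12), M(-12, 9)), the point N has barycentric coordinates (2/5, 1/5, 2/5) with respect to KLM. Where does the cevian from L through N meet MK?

(-11/2, 1)

Line LN meets MK where the L-coordinate vanishes; zeroing N's L-weight and renormalizing leaves M, K-weights 2/5 : 2/5 → (1/2, 1/2).
So J = (1/2)·M + (1/2)·K = (-11/2, 1).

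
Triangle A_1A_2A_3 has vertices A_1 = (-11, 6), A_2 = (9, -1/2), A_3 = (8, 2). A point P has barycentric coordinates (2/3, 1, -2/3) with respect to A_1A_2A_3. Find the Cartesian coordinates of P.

P = (2/3)·A_1 + 1·A_2 + (-2/3)·A_3.
x-coordinate: (2/3)·(-11) + 1·9 + (-2/3)·8 = -11/3.
y-coordinate: (2/3)·6 + 1·(-1/2) + (-2/3)·2 = 13/6.

(-11/3, 13/6)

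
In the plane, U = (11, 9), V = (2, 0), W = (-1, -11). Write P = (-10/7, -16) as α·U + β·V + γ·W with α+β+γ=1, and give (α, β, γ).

Signed area of the reference triangle: [UVW] = ½·(11·(0−(-11)) + 2·(-11−9) + (-1)·(9−0)) = ½·(121 − 40 − 9) = 36.
[PVW] = ½·((-10/7)·(0−(-11)) + 2·(-11−(-16)) + (-1)·(-16−0)) = ½·(-110/7 + 10 + 16) = 36/7, so the U-coordinate is (36/7)/36 = 1/7.
[UPW] = ½·(11·(-16−(-11)) + (-10/7)·(-11−9) + (-1)·(9−(-16))) = ½·(-55 + 200/7 − 25) = -180/7, so the V-coordinate is -5/7.
[UVP] = ½·(11·(0−(-16)) + 2·(-16−9) + (-10/7)·(9−0)) = ½·(176 − 50 − 90/7) = 396/7, so the W-coordinate is 11/7.
Check: 1/7 − 5/7 + 11/7 = 1.

(1/7, -5/7, 11/7)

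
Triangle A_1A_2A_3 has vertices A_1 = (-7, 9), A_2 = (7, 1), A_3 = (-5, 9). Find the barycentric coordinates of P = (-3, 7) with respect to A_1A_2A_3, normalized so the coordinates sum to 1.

Signed area of the reference triangle: [A_1A_2A_3] = ½·((-7)·(1−9) + 7·(9−9) + (-5)·(9−1)) = ½·(56 + 0 − 40) = 8.
[PA_2A_3] = ½·((-3)·(1−9) + 7·(9−7) + (-5)·(7−1)) = ½·(24 + 14 − 30) = 4, so the A_1-coordinate is 4/8 = 1/2.
[A_1PA_3] = ½·((-7)·(7−9) + (-3)·(9−9) + (-5)·(9−7)) = ½·(14 + 0 − 10) = 2, so the A_2-coordinate is 1/4.
[A_1A_2P] = ½·((-7)·(1−7) + 7·(7−9) + (-3)·(9−1)) = ½·(42 − 14 − 24) = 2, so the A_3-coordinate is 1/4.

(1/2, 1/4, 1/4)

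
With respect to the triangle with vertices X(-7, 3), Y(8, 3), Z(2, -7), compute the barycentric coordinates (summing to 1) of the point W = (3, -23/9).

Signed area of the reference triangle: [XYZ] = ½·((-7)·(3−(-7)) + 8·(-7−3) + 2·(3−3)) = ½·(-70 − 80 + 0) = -75.
[WYZ] = ½·(3·(3−(-7)) + 8·(-7−(-23/9)) + 2·(-23/9−3)) = ½·(30 − 320/9 − 100/9) = -25/3, so the X-coordinate is (-25/3)/(-75) = 1/9.
[XWZ] = ½·((-7)·(-23/9−(-7)) + 3·(-7−3) + 2·(3−(-23/9))) = ½·(-280/9 − 30 + 100/9) = -25, so the Y-coordinate is 1/3.
[XYW] = ½·((-7)·(3−(-23/9)) + 8·(-23/9−3) + 3·(3−3)) = ½·(-350/9 − 400/9 + 0) = -125/3, so the Z-coordinate is 5/9.

(1/9, 1/3, 5/9)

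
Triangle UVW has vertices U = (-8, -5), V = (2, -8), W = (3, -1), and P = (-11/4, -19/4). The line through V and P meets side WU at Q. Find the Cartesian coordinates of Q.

(-13/3, -11/3)

Barycentric coordinates of P with respect to UVW: (1/2, 1/4, 1/4).
On side WU the V-coordinate is zero; dropping P's V-weight 1/4 and renormalizing the remaining 1/4 : 1/2 gives weights 1/3, 2/3 on W, U.
Q = (1/3)·(3, -1) + (2/3)·(-8, -5) = (-13/3, -11/3).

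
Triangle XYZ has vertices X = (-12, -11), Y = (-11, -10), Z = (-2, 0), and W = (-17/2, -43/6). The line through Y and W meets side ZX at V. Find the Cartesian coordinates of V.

Barycentric coordinates of W with respect to XYZ: (1/2, 1/6, 1/3).
On side ZX the Y-coordinate is zero; dropping W's Y-weight 1/6 and renormalizing the remaining 1/3 : 1/2 gives weights 2/5, 3/5 on Z, X.
V = (2/5)·(-2, 0) + (3/5)·(-12, -11) = (-8, -33/5).

(-8, -33/5)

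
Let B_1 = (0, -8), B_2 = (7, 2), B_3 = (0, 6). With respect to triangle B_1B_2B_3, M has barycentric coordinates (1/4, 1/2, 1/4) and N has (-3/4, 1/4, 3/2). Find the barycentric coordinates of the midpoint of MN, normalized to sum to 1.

(-1/4, 3/8, 7/8)

Since both coordinate triples sum to 1, the midpoint's barycentrics are the componentwise average.
(1/4+-3/4)/2 = -1/4; similarly 3/8 and 7/8.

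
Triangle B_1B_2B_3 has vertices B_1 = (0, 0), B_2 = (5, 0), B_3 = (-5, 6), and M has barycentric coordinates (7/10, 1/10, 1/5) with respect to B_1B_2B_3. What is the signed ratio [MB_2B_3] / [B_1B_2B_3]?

7/10

The signed ratio [MB_2B_3]/[B_1B_2B_3] equals the barycentric coordinate of M at vertex B_1, which is 7/10.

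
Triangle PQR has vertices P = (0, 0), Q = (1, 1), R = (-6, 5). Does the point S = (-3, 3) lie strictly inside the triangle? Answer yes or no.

Barycentric coordinates of S: (2/11, 3/11, 6/11).
The three coordinates are positive, positive, positive; a point is interior exactly when all three are positive.

yes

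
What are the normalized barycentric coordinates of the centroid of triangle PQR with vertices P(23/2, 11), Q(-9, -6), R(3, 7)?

The centroid is the average of the vertices, so each weight is 1/3.

(1/3, 1/3, 1/3)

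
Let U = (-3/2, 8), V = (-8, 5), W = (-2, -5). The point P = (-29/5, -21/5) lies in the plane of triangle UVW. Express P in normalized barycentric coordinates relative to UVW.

(-2/5, 3/5, 4/5)

Signed area of the reference triangle: [UVW] = ½·((-3/2)·(5−(-5)) + (-8)·(-5−8) + (-2)·(8−5)) = ½·(-15 + 104 − 6) = 83/2.
[PVW] = ½·((-29/5)·(5−(-5)) + (-8)·(-5−(-21/5)) + (-2)·(-21/5−5)) = ½·(-58 + 32/5 + 92/5) = -83/5, so the U-coordinate is (-83/5)/(83/2) = -2/5.
[UPW] = ½·((-3/2)·(-21/5−(-5)) + (-29/5)·(-5−8) + (-2)·(8−(-21/5))) = ½·(-6/5 + 377/5 − 122/5) = 249/10, so the V-coordinate is 3/5.
[UVP] = ½·((-3/2)·(5−(-21/5)) + (-8)·(-21/5−8) + (-29/5)·(8−5)) = ½·(-69/5 + 488/5 − 87/5) = 166/5, so the W-coordinate is 4/5.
Check: -2/5 + 3/5 + 4/5 = 1.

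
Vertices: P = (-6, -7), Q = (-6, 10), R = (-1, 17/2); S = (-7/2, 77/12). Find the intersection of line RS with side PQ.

Barycentric coordinates of S with respect to PQR: (1/6, 1/3, 1/2).
On side PQ the R-coordinate is zero; dropping S's R-weight 1/2 and renormalizing the remaining 1/6 : 1/3 gives weights 1/3, 2/3 on P, Q.
T = (1/3)·(-6, -7) + (2/3)·(-6, 10) = (-6, 13/3).

(-6, 13/3)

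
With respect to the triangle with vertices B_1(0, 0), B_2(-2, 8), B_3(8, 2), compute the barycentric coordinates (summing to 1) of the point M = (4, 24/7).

(1/7, 2/7, 4/7)

Signed area of the reference triangle: [B_1B_2B_3] = ½·(0·(8−2) + (-2)·(2−0) + 8·(0−8)) = ½·(0 − 4 − 64) = -34.
[MB_2B_3] = ½·(4·(8−2) + (-2)·(2−(24/7)) + 8·(24/7−8)) = ½·(24 + 20/7 − 256/7) = -34/7, so the B_1-coordinate is (-34/7)/(-34) = 1/7.
[B_1MB_3] = ½·(0·(24/7−2) + 4·(2−0) + 8·(0−(24/7))) = ½·(0 + 8 − 192/7) = -68/7, so the B_2-coordinate is 2/7.
[B_1B_2M] = ½·(0·(8−(24/7)) + (-2)·(24/7−0) + 4·(0−8)) = ½·(0 − 48/7 − 32) = -136/7, so the B_3-coordinate is 4/7.
Check: 1/7 + 2/7 + 4/7 = 1.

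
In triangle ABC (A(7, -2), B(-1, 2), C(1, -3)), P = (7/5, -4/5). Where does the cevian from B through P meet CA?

Barycentric coordinates of P with respect to ABC: (1/5, 2/5, 2/5).
On side CA the B-coordinate is zero; dropping P's B-weight 2/5 and renormalizing the remaining 2/5 : 1/5 gives weights 2/3, 1/3 on C, A.
Q = (2/3)·(1, -3) + (1/3)·(7, -2) = (3, -8/3).

(3, -8/3)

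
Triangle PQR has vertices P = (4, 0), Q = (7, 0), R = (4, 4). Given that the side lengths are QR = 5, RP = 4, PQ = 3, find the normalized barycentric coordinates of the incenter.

The incenter has barycentric coordinates proportional to the opposite side lengths: (5 : 4 : 3).
Normalizing by 5+4+3 = 12 gives (5/12, 1/3, 1/4).

(5/12, 1/3, 1/4)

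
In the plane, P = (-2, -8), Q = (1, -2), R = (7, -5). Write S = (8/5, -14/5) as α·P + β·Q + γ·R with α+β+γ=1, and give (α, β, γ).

(1/15, 4/5, 2/15)

Signed area of the reference triangle: [PQR] = ½·((-2)·(-2−(-5)) + 1·(-5−(-8)) + 7·(-8−(-2))) = ½·(-6 + 3 − 42) = -45/2.
[SQR] = ½·((8/5)·(-2−(-5)) + 1·(-5−(-14/5)) + 7·(-14/5−(-2))) = ½·(24/5 − 11/5 − 28/5) = -3/2, so the P-coordinate is (-3/2)/(-45/2) = 1/15.
[PSR] = ½·((-2)·(-14/5−(-5)) + (8/5)·(-5−(-8)) + 7·(-8−(-14/5))) = ½·(-22/5 + 24/5 − 182/5) = -18, so the Q-coordinate is 4/5.
[PQS] = ½·((-2)·(-2−(-14/5)) + 1·(-14/5−(-8)) + (8/5)·(-8−(-2))) = ½·(-8/5 + 26/5 − 48/5) = -3, so the R-coordinate is 2/15.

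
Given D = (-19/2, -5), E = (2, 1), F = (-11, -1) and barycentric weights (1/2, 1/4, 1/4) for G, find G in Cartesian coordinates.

G = (1/2)·D + (1/4)·E + (1/4)·F.
x-coordinate: (1/2)·(-19/2) + (1/4)·2 + (1/4)·(-11) = -7.
y-coordinate: (1/2)·(-5) + (1/4)·1 + (1/4)·(-1) = -5/2.

(-7, -5/2)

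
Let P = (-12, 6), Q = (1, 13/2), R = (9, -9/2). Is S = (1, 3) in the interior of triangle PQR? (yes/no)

yes

Barycentric coordinates of S: (4/21, 1/2, 13/42).
The three coordinates are positive, positive, positive; a point is interior exactly when all three are positive.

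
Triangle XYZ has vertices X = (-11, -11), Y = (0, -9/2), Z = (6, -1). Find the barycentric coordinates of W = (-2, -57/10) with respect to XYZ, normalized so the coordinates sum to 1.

Signed area of the reference triangle: [XYZ] = ½·((-11)·(-9/2−(-1)) + 0·(-1−(-11)) + 6·(-11−(-9/2))) = ½·(77/2 + 0 − 39) = -1/4.
[WYZ] = ½·((-2)·(-9/2−(-1)) + 0·(-1−(-57/10)) + 6·(-57/10−(-9/2))) = ½·(7 + 0 − 36/5) = -1/10, so the X-coordinate is (-1/10)/(-1/4) = 2/5.
[XWZ] = ½·((-11)·(-57/10−(-1)) + (-2)·(-1−(-11)) + 6·(-11−(-57/10))) = ½·(517/10 − 20 − 159/5) = -1/20, so the Y-coordinate is 1/5.
[XYW] = ½·((-11)·(-9/2−(-57/10)) + 0·(-57/10−(-11)) + (-2)·(-11−(-9/2))) = ½·(-66/5 + 0 + 13) = -1/10, so the Z-coordinate is 2/5.

(2/5, 1/5, 2/5)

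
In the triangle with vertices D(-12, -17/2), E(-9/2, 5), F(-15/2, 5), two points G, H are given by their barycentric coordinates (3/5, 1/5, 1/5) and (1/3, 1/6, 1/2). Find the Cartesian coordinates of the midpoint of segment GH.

(-181/20, -13/10)

Barycentric coordinates of the midpoint are the average: (7/15, 11/60, 7/20).
Converting: (7/15)·D + (11/60)·E + (7/20)·F = (-181/20, -13/10).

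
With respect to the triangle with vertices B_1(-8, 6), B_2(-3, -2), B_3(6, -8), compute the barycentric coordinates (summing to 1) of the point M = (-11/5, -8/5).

(1/5, 3/5, 1/5)

Signed area of the reference triangle: [B_1B_2B_3] = ½·((-8)·(-2−(-8)) + (-3)·(-8−6) + 6·(6−(-2))) = ½·(-48 + 42 + 48) = 21.
[MB_2B_3] = ½·((-11/5)·(-2−(-8)) + (-3)·(-8−(-8/5)) + 6·(-8/5−(-2))) = ½·(-66/5 + 96/5 + 12/5) = 21/5, so the B_1-coordinate is (21/5)/21 = 1/5.
[B_1MB_3] = ½·((-8)·(-8/5−(-8)) + (-11/5)·(-8−6) + 6·(6−(-8/5))) = ½·(-256/5 + 154/5 + 228/5) = 63/5, so the B_2-coordinate is 3/5.
[B_1B_2M] = ½·((-8)·(-2−(-8/5)) + (-3)·(-8/5−6) + (-11/5)·(6−(-2))) = ½·(16/5 + 114/5 − 88/5) = 21/5, so the B_3-coordinate is 1/5.
Check: 1/5 + 3/5 + 1/5 = 1.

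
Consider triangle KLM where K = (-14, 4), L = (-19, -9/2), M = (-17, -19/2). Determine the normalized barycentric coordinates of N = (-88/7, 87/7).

Signed area of the reference triangle: [KLM] = ½·((-14)·(-9/2−(-19/2)) + (-19)·(-19/2−4) + (-17)·(4−(-9/2))) = ½·(-70 + 513/2 − 289/2) = 21.
[NLM] = ½·((-88/7)·(-9/2−(-19/2)) + (-19)·(-19/2−(87/7)) + (-17)·(87/7−(-9/2))) = ½·(-440/7 + 5833/14 − 4029/14) = 33, so the K-coordinate is 33/21 = 11/7.
[KNM] = ½·((-14)·(87/7−(-19/2)) + (-88/7)·(-19/2−4) + (-17)·(4−(87/7))) = ½·(-307 + 1188/7 + 1003/7) = 3, so the L-coordinate is 1/7.
[KLN] = ½·((-14)·(-9/2−(87/7)) + (-19)·(87/7−4) + (-88/7)·(4−(-9/2))) = ½·(237 − 1121/7 − 748/7) = -15, so the M-coordinate is -5/7.

(11/7, 1/7, -5/7)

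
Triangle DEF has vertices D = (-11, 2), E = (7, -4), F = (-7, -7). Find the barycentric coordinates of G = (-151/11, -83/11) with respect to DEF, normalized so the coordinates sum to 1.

(1/11, -5/11, 15/11)

Signed area of the reference triangle: [DEF] = ½·((-11)·(-4−(-7)) + 7·(-7−2) + (-7)·(2−(-4))) = ½·(-33 − 63 − 42) = -69.
[GEF] = ½·((-151/11)·(-4−(-7)) + 7·(-7−(-83/11)) + (-7)·(-83/11−(-4))) = ½·(-453/11 + 42/11 + 273/11) = -69/11, so the D-coordinate is (-69/11)/(-69) = 1/11.
[DGF] = ½·((-11)·(-83/11−(-7)) + (-151/11)·(-7−2) + (-7)·(2−(-83/11))) = ½·(6 + 1359/11 − 735/11) = 345/11, so the E-coordinate is -5/11.
[DEG] = ½·((-11)·(-4−(-83/11)) + 7·(-83/11−2) + (-151/11)·(2−(-4))) = ½·(-39 − 735/11 − 906/11) = -1035/11, so the F-coordinate is 15/11.
Check: 1/11 − 5/11 + 15/11 = 1.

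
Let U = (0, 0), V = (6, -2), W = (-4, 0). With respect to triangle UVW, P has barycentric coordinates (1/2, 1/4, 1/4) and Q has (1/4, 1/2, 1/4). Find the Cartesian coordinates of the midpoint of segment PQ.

Barycentric coordinates of the midpoint are the average: (3/8, 3/8, 1/4).
Converting: (3/8)·U + (3/8)·V + (1/4)·W = (5/4, -3/4).

(5/4, -3/4)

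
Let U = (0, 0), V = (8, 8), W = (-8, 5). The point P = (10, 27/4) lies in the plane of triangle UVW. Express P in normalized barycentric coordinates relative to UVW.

(1/4, 1, -1/4)

Signed area of the reference triangle: [UVW] = ½·(0·(8−5) + 8·(5−0) + (-8)·(0−8)) = ½·(0 + 40 + 64) = 52.
[PVW] = ½·(10·(8−5) + 8·(5−(27/4)) + (-8)·(27/4−8)) = ½·(30 − 14 + 10) = 13, so the U-coordinate is 13/52 = 1/4.
[UPW] = ½·(0·(27/4−5) + 10·(5−0) + (-8)·(0−(27/4))) = ½·(0 + 50 + 54) = 52, so the V-coordinate is 1.
[UVP] = ½·(0·(8−(27/4)) + 8·(27/4−0) + 10·(0−8)) = ½·(0 + 54 − 80) = -13, so the W-coordinate is -1/4.
Check: 1/4 + 1 − 1/4 = 1.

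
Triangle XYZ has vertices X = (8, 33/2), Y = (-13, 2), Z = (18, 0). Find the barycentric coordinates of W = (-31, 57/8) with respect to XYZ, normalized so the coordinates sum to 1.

(1/4, 3/2, -3/4)

Signed area of the reference triangle: [XYZ] = ½·(8·(2−0) + (-13)·(0−(33/2)) + 18·(33/2−2)) = ½·(16 + 429/2 + 261) = 983/4.
[WYZ] = ½·((-31)·(2−0) + (-13)·(0−(57/8)) + 18·(57/8−2)) = ½·(-62 + 741/8 + 369/4) = 983/16, so the X-coordinate is (983/16)/(983/4) = 1/4.
[XWZ] = ½·(8·(57/8−0) + (-31)·(0−(33/2)) + 18·(33/2−(57/8))) = ½·(57 + 1023/2 + 675/4) = 2949/8, so the Y-coordinate is 3/2.
[XYW] = ½·(8·(2−(57/8)) + (-13)·(57/8−(33/2)) + (-31)·(33/2−2)) = ½·(-41 + 975/8 − 899/2) = -2949/16, so the Z-coordinate is -3/4.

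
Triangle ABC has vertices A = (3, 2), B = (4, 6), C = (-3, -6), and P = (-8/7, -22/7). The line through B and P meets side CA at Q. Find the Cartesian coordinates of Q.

(-2, -14/3)

Barycentric coordinates of P with respect to ABC: (1/7, 1/7, 5/7).
On side CA the B-coordinate is zero; dropping P's B-weight 1/7 and renormalizing the remaining 5/7 : 1/7 gives weights 5/6, 1/6 on C, A.
Q = (5/6)·(-3, -6) + (1/6)·(3, 2) = (-2, -14/3).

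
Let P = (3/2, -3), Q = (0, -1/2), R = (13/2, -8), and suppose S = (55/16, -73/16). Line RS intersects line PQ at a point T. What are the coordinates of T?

(3/8, -9/8)

Barycentric coordinates of S with respect to PQR: (1/8, 3/8, 1/2).
On side PQ the R-coordinate is zero; dropping S's R-weight 1/2 and renormalizing the remaining 1/8 : 3/8 gives weights 1/4, 3/4 on P, Q.
T = (1/4)·(3/2, -3) + (3/4)·(0, -1/2) = (3/8, -9/8).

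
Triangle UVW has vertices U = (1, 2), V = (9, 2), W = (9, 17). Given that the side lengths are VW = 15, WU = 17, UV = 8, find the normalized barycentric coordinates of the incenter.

The incenter has barycentric coordinates proportional to the opposite side lengths: (15 : 17 : 8).
Normalizing by 15+17+8 = 40 gives (3/8, 17/40, 1/5).

(3/8, 17/40, 1/5)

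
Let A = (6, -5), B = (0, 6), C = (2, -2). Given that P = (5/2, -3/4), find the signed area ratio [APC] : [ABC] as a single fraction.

[ABC] = ½·(6·(6−(-2)) + 0·(-2−(-5)) + 2·(-5−6)) = ½·(48 + 0 − 22) = 13.
[APC] = ½·(6·(-3/4−(-2)) + (5/2)·(-2−(-5)) + 2·(-5−(-3/4))) = ½·(15/2 + 15/2 − 17/2) = 13/4, so the ratio is (13/4)/13 = 1/4.

1/4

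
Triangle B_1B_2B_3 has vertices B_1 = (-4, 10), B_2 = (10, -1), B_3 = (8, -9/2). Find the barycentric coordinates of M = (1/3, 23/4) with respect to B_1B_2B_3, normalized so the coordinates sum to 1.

(2/3, 1/6, 1/6)

Signed area of the reference triangle: [B_1B_2B_3] = ½·((-4)·(-1−(-9/2)) + 10·(-9/2−10) + 8·(10−(-1))) = ½·(-14 − 145 + 88) = -71/2.
[MB_2B_3] = ½·((1/3)·(-1−(-9/2)) + 10·(-9/2−(23/4)) + 8·(23/4−(-1))) = ½·(7/6 − 205/2 + 54) = -71/3, so the B_1-coordinate is (-71/3)/(-71/2) = 2/3.
[B_1MB_3] = ½·((-4)·(23/4−(-9/2)) + (1/3)·(-9/2−10) + 8·(10−(23/4))) = ½·(-41 − 29/6 + 34) = -71/12, so the B_2-coordinate is 1/6.
[B_1B_2M] = ½·((-4)·(-1−(23/4)) + 10·(23/4−10) + (1/3)·(10−(-1))) = ½·(27 − 85/2 + 11/3) = -71/12, so the B_3-coordinate is 1/6.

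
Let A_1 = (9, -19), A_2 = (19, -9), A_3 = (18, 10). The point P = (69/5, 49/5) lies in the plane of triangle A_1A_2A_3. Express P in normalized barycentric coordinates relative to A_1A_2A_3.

Signed area of the reference triangle: [A_1A_2A_3] = ½·(9·(-9−10) + 19·(10−(-19)) + 18·(-19−(-9))) = ½·(-171 + 551 − 180) = 100.
[PA_2A_3] = ½·((69/5)·(-9−10) + 19·(10−(49/5)) + 18·(49/5−(-9))) = ½·(-1311/5 + 19/5 + 1692/5) = 40, so the A_1-coordinate is 40/100 = 2/5.
[A_1PA_3] = ½·(9·(49/5−10) + (69/5)·(10−(-19)) + 18·(-19−(49/5))) = ½·(-9/5 + 2001/5 − 2592/5) = -60, so the A_2-coordinate is -3/5.
[A_1A_2P] = ½·(9·(-9−(49/5)) + 19·(49/5−(-19)) + (69/5)·(-19−(-9))) = ½·(-846/5 + 2736/5 − 138) = 120, so the A_3-coordinate is 6/5.

(2/5, -3/5, 6/5)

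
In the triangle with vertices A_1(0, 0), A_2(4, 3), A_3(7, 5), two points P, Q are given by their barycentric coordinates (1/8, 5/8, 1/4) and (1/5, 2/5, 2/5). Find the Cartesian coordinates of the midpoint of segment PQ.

Barycentric coordinates of the midpoint are the average: (13/80, 41/80, 13/40).
Converting: (13/80)·A_1 + (41/80)·A_2 + (13/40)·A_3 = (173/40, 253/80).

(173/40, 253/80)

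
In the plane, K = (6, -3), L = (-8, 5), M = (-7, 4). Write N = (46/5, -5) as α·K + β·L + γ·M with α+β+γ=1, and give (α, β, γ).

(6/5, -3/5, 2/5)

Signed area of the reference triangle: [KLM] = ½·(6·(5−4) + (-8)·(4−(-3)) + (-7)·(-3−5)) = ½·(6 − 56 + 56) = 3.
[NLM] = ½·((46/5)·(5−4) + (-8)·(4−(-5)) + (-7)·(-5−5)) = ½·(46/5 − 72 + 70) = 18/5, so the K-coordinate is (18/5)/3 = 6/5.
[KNM] = ½·(6·(-5−4) + (46/5)·(4−(-3)) + (-7)·(-3−(-5))) = ½·(-54 + 322/5 − 14) = -9/5, so the L-coordinate is -3/5.
[KLN] = ½·(6·(5−(-5)) + (-8)·(-5−(-3)) + (46/5)·(-3−5)) = ½·(60 + 16 − 368/5) = 6/5, so the M-coordinate is 2/5.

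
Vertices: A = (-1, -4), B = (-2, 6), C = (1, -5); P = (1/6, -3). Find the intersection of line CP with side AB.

(-3/2, 1)

Barycentric coordinates of P with respect to ABC: (1/6, 1/6, 2/3).
On side AB the C-coordinate is zero; dropping P's C-weight 2/3 and renormalizing the remaining 1/6 : 1/6 gives weights 1/2, 1/2 on A, B.
Q = (1/2)·(-1, -4) + (1/2)·(-2, 6) = (-3/2, 1).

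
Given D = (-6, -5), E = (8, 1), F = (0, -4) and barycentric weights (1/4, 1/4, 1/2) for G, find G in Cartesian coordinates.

(1/2, -3)

G = (1/4)·D + (1/4)·E + (1/2)·F.
x-coordinate: (1/4)·(-6) + (1/4)·8 + (1/2)·0 = 1/2.
y-coordinate: (1/4)·(-5) + (1/4)·1 + (1/2)·(-4) = -3.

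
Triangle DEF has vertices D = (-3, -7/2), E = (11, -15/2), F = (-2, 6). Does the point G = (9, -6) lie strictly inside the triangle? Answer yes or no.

Barycentric coordinates of G: (15/274, 233/274, 13/137).
The three coordinates are positive, positive, positive; a point is interior exactly when all three are positive.

yes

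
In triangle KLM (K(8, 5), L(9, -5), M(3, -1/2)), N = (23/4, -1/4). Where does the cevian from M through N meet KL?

(17/2, 0)

Barycentric coordinates of N with respect to KLM: (1/4, 1/4, 1/2).
On side KL the M-coordinate is zero; dropping N's M-weight 1/2 and renormalizing the remaining 1/4 : 1/4 gives weights 1/2, 1/2 on K, L.
J = (1/2)·(8, 5) + (1/2)·(9, -5) = (17/2, 0).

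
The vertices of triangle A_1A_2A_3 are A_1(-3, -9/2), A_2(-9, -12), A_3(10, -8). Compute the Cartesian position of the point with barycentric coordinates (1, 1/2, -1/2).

P = 1·A_1 + (1/2)·A_2 + (-1/2)·A_3.
x-coordinate: 1·(-3) + (1/2)·(-9) + (-1/2)·10 = -25/2.
y-coordinate: 1·(-9/2) + (1/2)·(-12) + (-1/2)·(-8) = -13/2.

(-25/2, -13/2)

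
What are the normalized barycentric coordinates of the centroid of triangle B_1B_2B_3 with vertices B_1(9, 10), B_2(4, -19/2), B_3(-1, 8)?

The centroid is the average of the vertices, so each weight is 1/3.

(1/3, 1/3, 1/3)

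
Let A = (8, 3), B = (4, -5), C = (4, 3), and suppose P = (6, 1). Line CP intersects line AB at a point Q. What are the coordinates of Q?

Barycentric coordinates of P with respect to ABC: (1/2, 1/4, 1/4).
On side AB the C-coordinate is zero; dropping P's C-weight 1/4 and renormalizing the remaining 1/2 : 1/4 gives weights 2/3, 1/3 on A, B.
Q = (2/3)·(8, 3) + (1/3)·(4, -5) = (20/3, 1/3).

(20/3, 1/3)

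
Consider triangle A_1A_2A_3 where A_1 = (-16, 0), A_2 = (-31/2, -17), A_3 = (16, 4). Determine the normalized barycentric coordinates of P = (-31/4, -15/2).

Signed area of the reference triangle: [A_1A_2A_3] = ½·((-16)·(-17−4) + (-31/2)·(4−0) + 16·(0−(-17))) = ½·(336 − 62 + 272) = 273.
[PA_2A_3] = ½·((-31/4)·(-17−4) + (-31/2)·(4−(-15/2)) + 16·(-15/2−(-17))) = ½·(651/4 − 713/4 + 152) = 273/4, so the A_1-coordinate is (273/4)/273 = 1/4.
[A_1PA_3] = ½·((-16)·(-15/2−4) + (-31/4)·(4−0) + 16·(0−(-15/2))) = ½·(184 − 31 + 120) = 273/2, so the A_2-coordinate is 1/2.
[A_1A_2P] = ½·((-16)·(-17−(-15/2)) + (-31/2)·(-15/2−0) + (-31/4)·(0−(-17))) = ½·(152 + 465/4 − 527/4) = 273/4, so the A_3-coordinate is 1/4.
Check: 1/4 + 1/2 + 1/4 = 1.

(1/4, 1/2, 1/4)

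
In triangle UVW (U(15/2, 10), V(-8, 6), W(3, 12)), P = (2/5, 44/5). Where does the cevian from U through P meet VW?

(-13/3, 8)

Barycentric coordinates of P with respect to UVW: (2/5, 2/5, 1/5).
On side VW the U-coordinate is zero; dropping P's U-weight 2/5 and renormalizing the remaining 2/5 : 1/5 gives weights 2/3, 1/3 on V, W.
Q = (2/3)·(-8, 6) + (1/3)·(3, 12) = (-13/3, 8).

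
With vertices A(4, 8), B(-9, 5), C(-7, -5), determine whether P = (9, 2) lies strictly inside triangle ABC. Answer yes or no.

Barycentric coordinates of P: (87/68, -131/136, 93/136).
The three coordinates are positive, negative, positive; a point is interior exactly when all three are positive.

no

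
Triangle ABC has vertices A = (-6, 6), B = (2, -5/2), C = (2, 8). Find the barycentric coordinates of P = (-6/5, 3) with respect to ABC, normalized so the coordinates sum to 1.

(2/5, 2/5, 1/5)

Signed area of the reference triangle: [ABC] = ½·((-6)·(-5/2−8) + 2·(8−6) + 2·(6−(-5/2))) = ½·(63 + 4 + 17) = 42.
[PBC] = ½·((-6/5)·(-5/2−8) + 2·(8−3) + 2·(3−(-5/2))) = ½·(63/5 + 10 + 11) = 84/5, so the A-coordinate is (84/5)/42 = 2/5.
[APC] = ½·((-6)·(3−8) + (-6/5)·(8−6) + 2·(6−3)) = ½·(30 − 12/5 + 6) = 84/5, so the B-coordinate is 2/5.
[ABP] = ½·((-6)·(-5/2−3) + 2·(3−6) + (-6/5)·(6−(-5/2))) = ½·(33 − 6 − 51/5) = 42/5, so the C-coordinate is 1/5.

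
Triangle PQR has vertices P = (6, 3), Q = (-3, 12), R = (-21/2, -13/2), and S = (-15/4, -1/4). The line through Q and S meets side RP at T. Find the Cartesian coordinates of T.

(-39/10, -27/10)

Barycentric coordinates of S with respect to PQR: (1/3, 1/6, 1/2).
On side RP the Q-coordinate is zero; dropping S's Q-weight 1/6 and renormalizing the remaining 1/2 : 1/3 gives weights 3/5, 2/5 on R, P.
T = (3/5)·(-21/2, -13/2) + (2/5)·(6, 3) = (-39/10, -27/10).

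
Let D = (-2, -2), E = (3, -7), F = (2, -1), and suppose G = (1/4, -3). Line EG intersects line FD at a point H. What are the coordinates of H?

(-2/3, -5/3)

Barycentric coordinates of G with respect to DEF: (1/2, 1/4, 1/4).
On side FD the E-coordinate is zero; dropping G's E-weight 1/4 and renormalizing the remaining 1/4 : 1/2 gives weights 1/3, 2/3 on F, D.
H = (1/3)·(2, -1) + (2/3)·(-2, -2) = (-2/3, -5/3).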